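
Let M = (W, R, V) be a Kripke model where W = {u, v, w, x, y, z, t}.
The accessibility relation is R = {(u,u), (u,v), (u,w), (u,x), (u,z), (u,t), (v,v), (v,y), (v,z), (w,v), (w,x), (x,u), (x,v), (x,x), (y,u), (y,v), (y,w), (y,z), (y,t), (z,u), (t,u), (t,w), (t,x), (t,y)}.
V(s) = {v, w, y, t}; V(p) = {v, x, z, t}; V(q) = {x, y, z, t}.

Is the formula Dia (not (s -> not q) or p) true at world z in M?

No

At z: Dia (not (s -> not q) or p) requires not (s -> not q) or p at some successor in {u}.
  At u: not (s -> not q) or p is false.
So Dia (not (s -> not q) or p) is false at z.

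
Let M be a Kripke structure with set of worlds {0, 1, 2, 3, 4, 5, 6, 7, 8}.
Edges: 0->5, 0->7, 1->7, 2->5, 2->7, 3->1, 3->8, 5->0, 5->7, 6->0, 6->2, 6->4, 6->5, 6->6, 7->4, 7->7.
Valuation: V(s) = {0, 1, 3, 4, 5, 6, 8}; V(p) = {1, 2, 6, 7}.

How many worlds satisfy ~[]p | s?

9

Recall that []ψ holds at a world iff ψ holds at every accessible world, and <>ψ holds iff ψ holds at some accessible world.
Let φ = ~[]p | s. Evaluate φ at each world:
  0 (successors {5, 7}): φ is true.
  1 (successors {7}): φ is true.
  2 (successors {5, 7}): φ is true.
  3 (successors {1, 8}): φ is true.
  4 (successors ∅): φ is true.
  5 (successors {0, 7}): φ is true.
  6 (successors {0, 2, 4, 5, 6}): φ is true.
  7 (successors {4, 7}): φ is true.
  8 (successors ∅): φ is true.
For instance, at 6:
  At 6: ~[]p is true, s is true, so ~[]p | s is true.
    At 6: []p is false, so ~[]p is true.
      At 6: []p requires p at every successor {0, 2, 4, 5, 6}.
        p fails at 0, so []p is false at 6.
Satisfying worlds: {0, 1, 2, 3, 4, 5, 6, 7, 8}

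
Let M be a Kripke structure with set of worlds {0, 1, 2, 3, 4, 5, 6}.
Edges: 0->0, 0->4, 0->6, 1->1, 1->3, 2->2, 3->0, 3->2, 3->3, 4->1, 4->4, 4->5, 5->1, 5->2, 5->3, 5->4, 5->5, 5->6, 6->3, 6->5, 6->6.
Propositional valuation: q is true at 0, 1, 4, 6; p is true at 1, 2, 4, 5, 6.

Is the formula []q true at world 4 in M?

At 4: []q requires q at every successor {1, 4, 5}.
  q fails at 5, so []q is false at 4.

No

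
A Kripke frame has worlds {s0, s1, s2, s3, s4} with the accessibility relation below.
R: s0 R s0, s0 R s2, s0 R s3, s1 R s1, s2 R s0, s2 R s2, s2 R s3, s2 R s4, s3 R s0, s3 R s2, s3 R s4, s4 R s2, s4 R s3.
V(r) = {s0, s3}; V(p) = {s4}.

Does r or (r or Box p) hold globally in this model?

No

Let φ = r or (r or Box p). Evaluate φ at each world:
  s0 (successors {s0, s2, s3}): φ is true.
  s1 (successors {s1}): φ is false.
  s2 (successors {s0, s2, s3, s4}): φ is false.
  s3 (successors {s0, s2, s4}): φ is true.
  s4 (successors {s2, s3}): φ is false.
Detail at s1 (counterexample):
  At s1: r is false, r or Box p is false, so r or (r or Box p) is false.
    At s1: r is false, Box p is false, so r or Box p is false.
      At s1: Box p requires p at every successor {s1}.
        p fails at s1, so Box p is false at s1.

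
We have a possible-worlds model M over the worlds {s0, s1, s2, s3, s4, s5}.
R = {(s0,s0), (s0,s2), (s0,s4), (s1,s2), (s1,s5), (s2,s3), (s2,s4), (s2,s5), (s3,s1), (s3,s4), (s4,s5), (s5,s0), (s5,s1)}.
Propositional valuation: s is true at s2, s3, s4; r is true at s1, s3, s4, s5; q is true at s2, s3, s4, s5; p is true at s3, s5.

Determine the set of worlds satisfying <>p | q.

s1, s2, s3, s4, s5

Let φ = <>p | q. Evaluate φ at each world:
  s0 (successors {s0, s2, s4}): φ is false.
  s1 (successors {s2, s5}): φ is true.
  s2 (successors {s3, s4, s5}): φ is true.
  s3 (successors {s1, s4}): φ is true.
  s4 (successors {s5}): φ is true.
  s5 (successors {s0, s1}): φ is true.
For instance, at s5:
  At s5: <>p is false, q is true, so <>p | q is true.
    At s5: <>p requires p at some successor in {s0, s1}.
      At s0: p is false.
      At s1: p is false.
    So <>p is false at s5.
Satisfying worlds: {s1, s2, s3, s4, s5}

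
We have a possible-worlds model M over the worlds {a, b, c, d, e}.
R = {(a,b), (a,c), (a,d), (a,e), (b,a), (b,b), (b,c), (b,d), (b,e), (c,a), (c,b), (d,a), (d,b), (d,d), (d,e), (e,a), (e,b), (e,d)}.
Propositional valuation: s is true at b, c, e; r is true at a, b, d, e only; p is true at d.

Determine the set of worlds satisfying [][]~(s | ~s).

Let φ = [][]~(s | ~s). Evaluate φ at each world:
  a (successors {b, c, d, e}): φ is false.
  b (successors {a, b, c, d, e}): φ is false.
  c (successors {a, b}): φ is false.
  d (successors {a, b, d, e}): φ is false.
  e (successors {a, b, d}): φ is false.
For instance, at b:
  At b: [][]~(s | ~s) requires []~(s | ~s) at every successor {a, b, c, d, e}.
    []~(s | ~s) fails at a, so [][]~(s | ~s) is false at b.
      At a: []~(s | ~s) requires ~(s | ~s) at every successor {b, c, d, e}.
        ~(s | ~s) fails at b, so []~(s | ~s) is false at a.
Satisfying worlds: none.

none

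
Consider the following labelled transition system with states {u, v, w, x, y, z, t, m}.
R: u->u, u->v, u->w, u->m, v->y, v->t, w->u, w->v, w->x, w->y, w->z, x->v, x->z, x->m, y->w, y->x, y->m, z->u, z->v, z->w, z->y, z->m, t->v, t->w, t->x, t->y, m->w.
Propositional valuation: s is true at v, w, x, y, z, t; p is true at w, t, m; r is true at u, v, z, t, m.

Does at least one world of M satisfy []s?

Yes

Recall that []ψ holds at a world iff ψ holds at every accessible world, and <>ψ holds iff ψ holds at some accessible world.
Let φ = []s. Evaluate φ at each world:
  u (successors {u, v, w, m}): φ is false.
  v (successors {y, t}): φ is true.
  w (successors {u, v, x, y, z}): φ is false.
  x (successors {v, z, m}): φ is false.
  y (successors {w, x, m}): φ is false.
  z (successors {u, v, w, y, m}): φ is false.
  t (successors {v, w, x, y}): φ is true.
  m (successors {w}): φ is true.
Detail at v (witness):
  At v: []s requires s at every successor {y, t}.
    At y: s is true.
    At t: s is true.
  So []s is true at v.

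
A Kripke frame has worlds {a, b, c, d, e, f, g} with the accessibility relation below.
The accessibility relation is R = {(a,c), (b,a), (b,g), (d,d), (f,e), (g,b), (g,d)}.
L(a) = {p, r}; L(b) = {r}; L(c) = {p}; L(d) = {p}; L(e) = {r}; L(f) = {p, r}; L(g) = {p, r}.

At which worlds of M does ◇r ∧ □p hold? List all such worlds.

Recall that □ψ holds at a world iff ψ holds at every accessible world, and ◇ψ holds iff ψ holds at some accessible world.
Let φ = ◇r ∧ □p. Evaluate φ at each world:
  a (successors {c}): φ is false.
  b (successors {a, g}): φ is true.
  c (successors ∅): φ is false.
  d (successors {d}): φ is false.
  e (successors ∅): φ is false.
  f (successors {e}): φ is false.
  g (successors {b, d}): φ is false.
For instance, at g:
  At g: ◇r is true, □p is false, so ◇r ∧ □p is false.
    At g: ◇r requires r at some successor in {b, d}.
      r holds at b, so ◇r is true at g.
    At g: □p requires p at every successor {b, d}.
      p fails at b, so □p is false at g.
Satisfying worlds: {b}

b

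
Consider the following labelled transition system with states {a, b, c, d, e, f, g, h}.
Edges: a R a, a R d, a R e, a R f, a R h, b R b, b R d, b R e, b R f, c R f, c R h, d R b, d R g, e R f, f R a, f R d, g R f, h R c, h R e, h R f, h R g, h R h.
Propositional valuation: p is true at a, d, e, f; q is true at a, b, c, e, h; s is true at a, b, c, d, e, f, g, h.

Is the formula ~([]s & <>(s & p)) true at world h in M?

Recall that []ψ holds at a world iff ψ holds at every accessible world, and <>ψ holds iff ψ holds at some accessible world.
At h: []s & <>(s & p) is true, so ~([]s & <>(s & p)) is false.
  At h: []s is true, <>(s & p) is true, so []s & <>(s & p) is true.
    At h: []s requires s at every successor {c, e, f, g, h}.
      At c: s is true.
      At e: s is true.
      At f: s is true.
      At g: s is true.
      At h: s is true.
    So []s is true at h.
    At h: <>(s & p) requires s & p at some successor in {c, e, f, g, h}.
      s & p holds at e, so <>(s & p) is true at h.

No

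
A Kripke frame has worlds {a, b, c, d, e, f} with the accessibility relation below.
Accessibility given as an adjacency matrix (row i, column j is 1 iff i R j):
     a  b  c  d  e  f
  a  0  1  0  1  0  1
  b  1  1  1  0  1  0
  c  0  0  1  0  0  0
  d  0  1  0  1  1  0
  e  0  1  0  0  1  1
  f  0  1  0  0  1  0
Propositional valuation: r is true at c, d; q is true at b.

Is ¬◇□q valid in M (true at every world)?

Yes

Let φ = ¬◇□q. Evaluate φ at each world:
  a (successors {b, d, f}): φ is true.
  b (successors {a, b, c, e}): φ is true.
  c (successors {c}): φ is true.
  d (successors {b, d, e}): φ is true.
  e (successors {b, e, f}): φ is true.
  f (successors {b, e}): φ is true.
For instance, at d:
  At d: ◇□q is false, so ¬◇□q is true.
    At d: ◇□q requires □q at some successor in {b, d, e}.
      At b: □q is false.
      At d: □q is false.
      At e: □q is false.
    So ◇□q is false at d.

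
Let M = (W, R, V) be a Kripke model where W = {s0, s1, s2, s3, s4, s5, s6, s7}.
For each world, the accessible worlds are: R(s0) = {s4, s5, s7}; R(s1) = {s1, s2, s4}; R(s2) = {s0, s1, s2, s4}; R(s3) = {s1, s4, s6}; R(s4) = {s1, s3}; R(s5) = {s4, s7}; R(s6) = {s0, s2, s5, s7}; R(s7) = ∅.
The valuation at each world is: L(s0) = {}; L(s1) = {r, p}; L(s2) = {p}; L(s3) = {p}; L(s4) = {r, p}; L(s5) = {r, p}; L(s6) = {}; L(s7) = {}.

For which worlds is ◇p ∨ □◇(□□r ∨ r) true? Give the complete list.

s0, s1, s2, s3, s4, s5, s6, s7

Let φ = ◇p ∨ □◇(□□r ∨ r). Evaluate φ at each world:
  s0 (successors {s4, s5, s7}): φ is true.
  s1 (successors {s1, s2, s4}): φ is true.
  s2 (successors {s0, s1, s2, s4}): φ is true.
  s3 (successors {s1, s4, s6}): φ is true.
  s4 (successors {s1, s3}): φ is true.
  s5 (successors {s4, s7}): φ is true.
  s6 (successors {s0, s2, s5, s7}): φ is true.
  s7 (successors ∅): φ is true.
For instance, at s1:
  At s1: ◇p is true, □◇(□□r ∨ r) is true, so ◇p ∨ □◇(□□r ∨ r) is true.
    At s1: ◇p requires p at some successor in {s1, s2, s4}.
      p holds at s1, so ◇p is true at s1.
    At s1: □◇(□□r ∨ r) requires ◇(□□r ∨ r) at every successor {s1, s2, s4}.
      At s1: ◇(□□r ∨ r) is true.
      At s2: ◇(□□r ∨ r) is true.
      At s4: ◇(□□r ∨ r) is true.
    So □◇(□□r ∨ r) is true at s1.
Satisfying worlds: {s0, s1, s2, s3, s4, s5, s6, s7}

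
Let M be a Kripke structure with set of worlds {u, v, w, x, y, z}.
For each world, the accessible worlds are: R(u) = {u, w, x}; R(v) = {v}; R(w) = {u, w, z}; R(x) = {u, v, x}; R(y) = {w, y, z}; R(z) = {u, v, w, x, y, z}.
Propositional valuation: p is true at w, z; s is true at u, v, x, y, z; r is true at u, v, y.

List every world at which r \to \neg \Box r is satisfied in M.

Recall that \Box ψ holds at a world iff ψ holds at every accessible world, and \Diamond ψ holds iff ψ holds at some accessible world.
Let φ = r \to \neg \Box r. Evaluate φ at each world:
  u (successors {u, w, x}): φ is true.
  v (successors {v}): φ is false.
  w (successors {u, w, z}): φ is true.
  x (successors {u, v, x}): φ is true.
  y (successors {w, y, z}): φ is true.
  z (successors {u, v, w, x, y, z}): φ is true.
For instance, at u:
  At u: r is true, \neg \Box r is true, so r \to \neg \Box r is true.
    At u: \Box r is false, so \neg \Box r is true.
      At u: \Box r requires r at every successor {u, w, x}.
        r fails at w, so \Box r is false at u.
Satisfying worlds: {u, w, x, y, z}

u, w, x, y, z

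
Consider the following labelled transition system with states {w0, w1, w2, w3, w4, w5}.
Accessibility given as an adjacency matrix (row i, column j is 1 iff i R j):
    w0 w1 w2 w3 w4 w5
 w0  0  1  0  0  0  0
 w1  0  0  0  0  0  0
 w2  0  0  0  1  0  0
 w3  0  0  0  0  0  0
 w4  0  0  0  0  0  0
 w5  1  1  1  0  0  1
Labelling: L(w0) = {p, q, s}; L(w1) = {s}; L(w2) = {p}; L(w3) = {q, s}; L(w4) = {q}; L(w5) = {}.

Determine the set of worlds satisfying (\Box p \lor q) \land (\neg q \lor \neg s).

w1, w4

Let φ = (\Box p \lor q) \land (\neg q \lor \neg s). Evaluate φ at each world:
  w0 (successors {w1}): φ is false.
  w1 (successors ∅): φ is true.
  w2 (successors {w3}): φ is false.
  w3 (successors ∅): φ is false.
  w4 (successors ∅): φ is true.
  w5 (successors {w0, w1, w2, w5}): φ is false.
For instance, at w2:
  At w2: \Box p \lor q is false, \neg q \lor \neg s is true, so (\Box p \lor q) \land (\neg q \lor \neg s) is false.
    At w2: \Box p is false, q is false, so \Box p \lor q is false.
      At w2: \Box p requires p at every successor {w3}.
        p fails at w3, so \Box p is false at w2.
Satisfying worlds: {w1, w4}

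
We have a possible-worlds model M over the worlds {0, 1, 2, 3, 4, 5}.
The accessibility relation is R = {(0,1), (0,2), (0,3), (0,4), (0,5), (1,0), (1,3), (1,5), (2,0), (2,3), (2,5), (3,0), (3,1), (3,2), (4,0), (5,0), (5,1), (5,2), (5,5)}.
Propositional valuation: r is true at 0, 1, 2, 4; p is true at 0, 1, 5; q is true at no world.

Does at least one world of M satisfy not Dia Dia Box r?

No

Let φ = not Dia Dia Box r. Evaluate φ at each world:
  0 (successors {1, 2, 3, 4, 5}): φ is false.
  1 (successors {0, 3, 5}): φ is false.
  2 (successors {0, 3, 5}): φ is false.
  3 (successors {0, 1, 2}): φ is false.
  4 (successors {0}): φ is false.
  5 (successors {0, 1, 2, 5}): φ is false.
For instance, at 0:
  At 0: Dia Dia Box r is true, so not Dia Dia Box r is false.
    At 0: Dia Dia Box r requires Dia Box r at some successor in {1, 2, 3, 4, 5}.
      Dia Box r holds at 1, so Dia Dia Box r is true at 0.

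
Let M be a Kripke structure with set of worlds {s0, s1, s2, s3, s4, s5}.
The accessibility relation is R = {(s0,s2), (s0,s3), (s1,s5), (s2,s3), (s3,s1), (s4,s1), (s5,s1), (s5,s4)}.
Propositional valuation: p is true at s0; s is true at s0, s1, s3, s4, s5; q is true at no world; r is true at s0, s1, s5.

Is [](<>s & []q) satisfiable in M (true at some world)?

No

Let φ = [](<>s & []q). Evaluate φ at each world:
  s0 (successors {s2, s3}): φ is false.
  s1 (successors {s5}): φ is false.
  s2 (successors {s3}): φ is false.
  s3 (successors {s1}): φ is false.
  s4 (successors {s1}): φ is false.
  s5 (successors {s1, s4}): φ is false.
For instance, at s2:
  At s2: [](<>s & []q) requires <>s & []q at every successor {s3}.
    <>s & []q fails at s3, so [](<>s & []q) is false at s2.
      At s3: <>s is true, []q is false, so <>s & []q is false.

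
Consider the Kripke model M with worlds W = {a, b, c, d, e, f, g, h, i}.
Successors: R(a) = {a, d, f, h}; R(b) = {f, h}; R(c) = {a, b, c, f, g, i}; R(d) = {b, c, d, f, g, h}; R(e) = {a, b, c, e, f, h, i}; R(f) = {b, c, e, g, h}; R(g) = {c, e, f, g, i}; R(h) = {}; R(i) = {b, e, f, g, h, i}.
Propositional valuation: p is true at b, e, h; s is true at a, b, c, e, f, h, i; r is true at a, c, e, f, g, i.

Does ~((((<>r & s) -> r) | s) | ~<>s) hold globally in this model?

Recall that <>ψ holds at a world iff ψ holds at some accessible world.
Let φ = ~((((<>r & s) -> r) | s) | ~<>s). Evaluate φ at each world:
  a (successors {a, d, f, h}): φ is false.
  b (successors {f, h}): φ is false.
  c (successors {a, b, c, f, g, i}): φ is false.
  d (successors {b, c, d, f, g, h}): φ is false.
  e (successors {a, b, c, e, f, h, i}): φ is false.
  f (successors {b, c, e, g, h}): φ is false.
  g (successors {c, e, f, g, i}): φ is false.
  h (successors ∅): φ is false.
  i (successors {b, e, f, g, h, i}): φ is false.
Detail at a (counterexample):
  At a: (((<>r & s) -> r) | s) | ~<>s is true, so ~((((<>r & s) -> r) | s) | ~<>s) is false.
    At a: ((<>r & s) -> r) | s is true, ~<>s is false, so (((<>r & s) -> r) | s) | ~<>s is true.
      At a: (<>r & s) -> r is true, s is true, so ((<>r & s) -> r) | s is true.
      At a: <>s is true, so ~<>s is false.

No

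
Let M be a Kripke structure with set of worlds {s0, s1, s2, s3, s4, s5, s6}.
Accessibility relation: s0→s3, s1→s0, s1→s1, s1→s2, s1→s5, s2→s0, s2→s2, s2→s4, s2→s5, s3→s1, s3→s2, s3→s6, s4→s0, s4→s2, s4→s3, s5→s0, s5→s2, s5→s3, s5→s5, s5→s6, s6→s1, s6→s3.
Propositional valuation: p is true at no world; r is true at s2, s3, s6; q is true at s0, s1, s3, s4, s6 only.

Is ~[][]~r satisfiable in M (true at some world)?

Let φ = ~[][]~r. Evaluate φ at each world:
  s0 (successors {s3}): φ is true.
  s1 (successors {s0, s1, s2, s5}): φ is true.
  s2 (successors {s0, s2, s4, s5}): φ is true.
  s3 (successors {s1, s2, s6}): φ is true.
  s4 (successors {s0, s2, s3}): φ is true.
  s5 (successors {s0, s2, s3, s5, s6}): φ is true.
  s6 (successors {s1, s3}): φ is true.
Detail at s0 (witness):
  At s0: [][]~r is false, so ~[][]~r is true.
    At s0: [][]~r requires []~r at every successor {s3}.
      []~r fails at s3, so [][]~r is false at s0.

Yes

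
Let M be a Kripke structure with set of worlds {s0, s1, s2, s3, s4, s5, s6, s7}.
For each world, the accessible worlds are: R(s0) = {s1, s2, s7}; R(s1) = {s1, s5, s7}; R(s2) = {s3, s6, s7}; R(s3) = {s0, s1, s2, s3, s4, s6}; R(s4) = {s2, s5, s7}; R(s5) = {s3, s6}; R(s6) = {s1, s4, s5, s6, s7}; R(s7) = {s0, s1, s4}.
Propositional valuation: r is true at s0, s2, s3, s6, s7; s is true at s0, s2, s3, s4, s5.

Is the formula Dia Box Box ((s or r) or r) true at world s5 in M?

Recall that Box ψ holds at a world iff ψ holds at every accessible world, and Dia ψ holds iff ψ holds at some accessible world.
At s5: Dia Box Box ((s or r) or r) requires Box Box ((s or r) or r) at some successor in {s3, s6}.
  At s3: Box Box ((s or r) or r) is false.
  At s6: Box Box ((s or r) or r) is false.
So Dia Box Box ((s or r) or r) is false at s5.

No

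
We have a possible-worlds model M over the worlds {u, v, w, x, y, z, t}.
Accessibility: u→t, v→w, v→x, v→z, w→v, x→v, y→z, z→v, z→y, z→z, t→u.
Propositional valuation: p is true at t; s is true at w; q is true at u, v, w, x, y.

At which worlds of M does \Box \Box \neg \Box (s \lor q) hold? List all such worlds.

u, v, y

Let φ = \Box \Box \neg \Box (s \lor q). Evaluate φ at each world:
  u (successors {t}): φ is true.
  v (successors {w, x, z}): φ is true.
  w (successors {v}): φ is false.
  x (successors {v}): φ is false.
  y (successors {z}): φ is true.
  z (successors {v, y, z}): φ is false.
  t (successors {u}): φ is false.
For instance, at z:
  At z: \Box \Box \neg \Box (s \lor q) requires \Box \neg \Box (s \lor q) at every successor {v, y, z}.
    \Box \neg \Box (s \lor q) fails at v, so \Box \Box \neg \Box (s \lor q) is false at z.
      At v: \Box \neg \Box (s \lor q) requires \neg \Box (s \lor q) at every successor {w, x, z}.
        \neg \Box (s \lor q) fails at w, so \Box \neg \Box (s \lor q) is false at v.
Satisfying worlds: {u, v, y}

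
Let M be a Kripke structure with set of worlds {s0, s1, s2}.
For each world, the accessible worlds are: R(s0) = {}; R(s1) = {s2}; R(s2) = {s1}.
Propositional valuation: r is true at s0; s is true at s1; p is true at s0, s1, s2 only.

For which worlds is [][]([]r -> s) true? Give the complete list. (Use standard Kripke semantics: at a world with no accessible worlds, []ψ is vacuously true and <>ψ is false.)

Recall that []ψ holds at a world iff ψ holds at every accessible world, and <>ψ holds iff ψ holds at some accessible world.
Let φ = [][]([]r -> s). Evaluate φ at each world:
  s0 (successors ∅): φ is true.
  s1 (successors {s2}): φ is true.
  s2 (successors {s1}): φ is true.
For instance, at s1:
  At s1: [][]([]r -> s) requires []([]r -> s) at every successor {s2}.
      At s2: []([]r -> s) requires []r -> s at every successor {s1}.
        At s1: []r -> s is true.
      So []([]r -> s) is true at s2.
  So [][]([]r -> s) is true at s1.
Satisfying worlds: {s0, s1, s2}

s0, s1, s2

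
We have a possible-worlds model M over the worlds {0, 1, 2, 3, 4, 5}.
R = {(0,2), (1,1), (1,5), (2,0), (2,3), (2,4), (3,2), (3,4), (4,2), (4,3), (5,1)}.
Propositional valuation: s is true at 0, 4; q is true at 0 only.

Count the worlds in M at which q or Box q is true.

Let φ = q or Box q. Evaluate φ at each world:
  0 (successors {2}): φ is true.
  1 (successors {1, 5}): φ is false.
  2 (successors {0, 3, 4}): φ is false.
  3 (successors {2, 4}): φ is false.
  4 (successors {2, 3}): φ is false.
  5 (successors {1}): φ is false.
For instance, at 0:
  At 0: q is true, Box q is false, so q or Box q is true.
    At 0: Box q requires q at every successor {2}.
      q fails at 2, so Box q is false at 0.
Satisfying worlds: {0}

1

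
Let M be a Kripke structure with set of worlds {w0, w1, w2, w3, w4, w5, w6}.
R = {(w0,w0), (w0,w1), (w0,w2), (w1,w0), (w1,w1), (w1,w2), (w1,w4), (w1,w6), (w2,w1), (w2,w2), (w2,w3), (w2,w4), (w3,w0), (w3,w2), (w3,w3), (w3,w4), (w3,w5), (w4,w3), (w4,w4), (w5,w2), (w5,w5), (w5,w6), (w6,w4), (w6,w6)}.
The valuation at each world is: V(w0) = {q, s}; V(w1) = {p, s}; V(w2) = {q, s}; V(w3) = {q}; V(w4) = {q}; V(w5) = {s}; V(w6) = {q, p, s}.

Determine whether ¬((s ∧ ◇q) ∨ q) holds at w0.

At w0: (s ∧ ◇q) ∨ q is true, so ¬((s ∧ ◇q) ∨ q) is false.
  At w0: s ∧ ◇q is true, q is true, so (s ∧ ◇q) ∨ q is true.
    At w0: s is true, ◇q is true, so s ∧ ◇q is true.
      At w0: ◇q requires q at some successor in {w0, w1, w2}.
        q holds at w0, so ◇q is true at w0.

No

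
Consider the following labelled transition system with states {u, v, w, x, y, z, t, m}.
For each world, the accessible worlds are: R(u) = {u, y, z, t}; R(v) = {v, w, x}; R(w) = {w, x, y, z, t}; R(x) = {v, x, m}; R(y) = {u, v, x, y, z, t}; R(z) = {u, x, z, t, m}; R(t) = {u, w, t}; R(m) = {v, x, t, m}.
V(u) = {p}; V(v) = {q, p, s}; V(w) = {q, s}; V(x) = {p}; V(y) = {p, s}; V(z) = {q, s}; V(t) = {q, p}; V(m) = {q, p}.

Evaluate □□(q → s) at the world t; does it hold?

At t: □□(q → s) requires □(q → s) at every successor {u, w, t}.
  □(q → s) fails at u, so □□(q → s) is false at t.
    At u: □(q → s) requires q → s at every successor {u, y, z, t}.
      q → s fails at t, so □(q → s) is false at u.

No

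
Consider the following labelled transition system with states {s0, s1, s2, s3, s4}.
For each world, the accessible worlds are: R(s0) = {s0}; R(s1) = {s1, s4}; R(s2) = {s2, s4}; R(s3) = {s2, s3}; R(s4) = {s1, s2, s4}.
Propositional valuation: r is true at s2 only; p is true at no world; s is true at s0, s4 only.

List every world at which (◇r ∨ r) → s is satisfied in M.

Recall that ◇ψ holds at a world iff ψ holds at some accessible world.
Let φ = (◇r ∨ r) → s. Evaluate φ at each world:
  s0 (successors {s0}): φ is true.
  s1 (successors {s1, s4}): φ is true.
  s2 (successors {s2, s4}): φ is false.
  s3 (successors {s2, s3}): φ is false.
  s4 (successors {s1, s2, s4}): φ is true.
For instance, at s0:
  At s0: ◇r ∨ r is false, s is true, so (◇r ∨ r) → s is true.
    At s0: ◇r is false, r is false, so ◇r ∨ r is false.
      At s0: ◇r requires r at some successor in {s0}.
        At s0: r is false.
      So ◇r is false at s0.
Satisfying worlds: {s0, s1, s4}

s0, s1, s4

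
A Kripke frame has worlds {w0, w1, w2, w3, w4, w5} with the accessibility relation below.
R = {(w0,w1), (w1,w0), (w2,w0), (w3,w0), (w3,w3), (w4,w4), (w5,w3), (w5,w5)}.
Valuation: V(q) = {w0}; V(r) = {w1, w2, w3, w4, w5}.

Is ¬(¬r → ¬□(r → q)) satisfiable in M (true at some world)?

Let φ = ¬(¬r → ¬□(r → q)). Evaluate φ at each world:
  w0 (successors {w1}): φ is false.
  w1 (successors {w0}): φ is false.
  w2 (successors {w0}): φ is false.
  w3 (successors {w0, w3}): φ is false.
  w4 (successors {w4}): φ is false.
  w5 (successors {w3, w5}): φ is false.
For instance, at w1:
  At w1: ¬r → ¬□(r → q) is true, so ¬(¬r → ¬□(r → q)) is false.
    At w1: ¬r is false, ¬□(r → q) is false, so ¬r → ¬□(r → q) is true.
      At w1: □(r → q) is true, so ¬□(r → q) is false.

No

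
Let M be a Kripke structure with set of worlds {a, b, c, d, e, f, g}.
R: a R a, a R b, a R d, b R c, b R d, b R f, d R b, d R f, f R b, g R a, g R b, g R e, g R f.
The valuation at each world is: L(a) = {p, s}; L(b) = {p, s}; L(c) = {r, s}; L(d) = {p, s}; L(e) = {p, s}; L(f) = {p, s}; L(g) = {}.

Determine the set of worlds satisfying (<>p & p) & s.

Let φ = (<>p & p) & s. Evaluate φ at each world:
  a (successors {a, b, d}): φ is true.
  b (successors {c, d, f}): φ is true.
  c (successors ∅): φ is false.
  d (successors {b, f}): φ is true.
  e (successors ∅): φ is false.
  f (successors {b}): φ is true.
  g (successors {a, b, e, f}): φ is false.
For instance, at b:
  At b: <>p & p is true, s is true, so (<>p & p) & s is true.
    At b: <>p is true, p is true, so <>p & p is true.
      At b: <>p requires p at some successor in {c, d, f}.
        p holds at d, so <>p is true at b.
Satisfying worlds: {a, b, d, f}

a, b, d, f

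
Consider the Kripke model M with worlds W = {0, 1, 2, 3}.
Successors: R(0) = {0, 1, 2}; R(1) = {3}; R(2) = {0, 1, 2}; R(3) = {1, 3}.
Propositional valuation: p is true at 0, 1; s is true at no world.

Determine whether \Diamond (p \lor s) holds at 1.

At 1: \Diamond (p \lor s) requires p \lor s at some successor in {3}.
  At 3: p \lor s is false.
So \Diamond (p \lor s) is false at 1.

No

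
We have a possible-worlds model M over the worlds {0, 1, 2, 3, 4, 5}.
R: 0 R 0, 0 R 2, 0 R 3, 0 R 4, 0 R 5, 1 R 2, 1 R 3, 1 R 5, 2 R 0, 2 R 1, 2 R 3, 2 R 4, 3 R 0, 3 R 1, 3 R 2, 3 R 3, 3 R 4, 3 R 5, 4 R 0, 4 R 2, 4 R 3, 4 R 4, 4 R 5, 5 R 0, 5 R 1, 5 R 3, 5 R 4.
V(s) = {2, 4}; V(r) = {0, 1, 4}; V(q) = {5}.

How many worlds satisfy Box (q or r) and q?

0

Let φ = Box (q or r) and q. Evaluate φ at each world:
  0 (successors {0, 2, 3, 4, 5}): φ is false.
  1 (successors {2, 3, 5}): φ is false.
  2 (successors {0, 1, 3, 4}): φ is false.
  3 (successors {0, 1, 2, 3, 4, 5}): φ is false.
  4 (successors {0, 2, 3, 4, 5}): φ is false.
  5 (successors {0, 1, 3, 4}): φ is false.
For instance, at 3:
  At 3: Box (q or r) is false, q is false, so Box (q or r) and q is false.
    At 3: Box (q or r) requires q or r at every successor {0, 1, 2, 3, 4, 5}.
      q or r fails at 2, so Box (q or r) is false at 3.
Satisfying worlds: none.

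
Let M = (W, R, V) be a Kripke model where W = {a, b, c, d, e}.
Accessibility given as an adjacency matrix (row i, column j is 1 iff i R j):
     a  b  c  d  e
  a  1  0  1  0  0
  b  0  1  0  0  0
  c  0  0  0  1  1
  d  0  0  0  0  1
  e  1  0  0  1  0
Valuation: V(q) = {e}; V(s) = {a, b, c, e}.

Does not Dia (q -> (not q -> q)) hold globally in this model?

Recall that Dia ψ holds at a world iff ψ holds at some accessible world.
Let φ = not Dia (q -> (not q -> q)). Evaluate φ at each world:
  a (successors {a, c}): φ is false.
  b (successors {b}): φ is false.
  c (successors {d, e}): φ is false.
  d (successors {e}): φ is false.
  e (successors {a, d}): φ is false.
Detail at a (counterexample):
  At a: Dia (q -> (not q -> q)) is true, so not Dia (q -> (not q -> q)) is false.
    At a: Dia (q -> (not q -> q)) requires q -> (not q -> q) at some successor in {a, c}.
      q -> (not q -> q) holds at a, so Dia (q -> (not q -> q)) is true at a.

No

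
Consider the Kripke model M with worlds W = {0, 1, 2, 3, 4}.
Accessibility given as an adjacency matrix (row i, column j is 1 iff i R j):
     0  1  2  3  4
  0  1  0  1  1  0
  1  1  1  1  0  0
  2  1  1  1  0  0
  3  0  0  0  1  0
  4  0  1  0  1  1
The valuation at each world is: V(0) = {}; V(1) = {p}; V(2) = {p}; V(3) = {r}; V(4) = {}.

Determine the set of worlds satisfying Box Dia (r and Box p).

none

Recall that Box ψ holds at a world iff ψ holds at every accessible world, and Dia ψ holds iff ψ holds at some accessible world.
Let φ = Box Dia (r and Box p). Evaluate φ at each world:
  0 (successors {0, 2, 3}): φ is false.
  1 (successors {0, 1, 2}): φ is false.
  2 (successors {0, 1, 2}): φ is false.
  3 (successors {3}): φ is false.
  4 (successors {1, 3, 4}): φ is false.
For instance, at 1:
  At 1: Box Dia (r and Box p) requires Dia (r and Box p) at every successor {0, 1, 2}.
    Dia (r and Box p) fails at 0, so Box Dia (r and Box p) is false at 1.
      At 0: Dia (r and Box p) requires r and Box p at some successor in {0, 2, 3}.
        At 0: r and Box p is false.
        At 2: r and Box p is false.
        At 3: r and Box p is false.
      So Dia (r and Box p) is false at 0.
Satisfying worlds: none.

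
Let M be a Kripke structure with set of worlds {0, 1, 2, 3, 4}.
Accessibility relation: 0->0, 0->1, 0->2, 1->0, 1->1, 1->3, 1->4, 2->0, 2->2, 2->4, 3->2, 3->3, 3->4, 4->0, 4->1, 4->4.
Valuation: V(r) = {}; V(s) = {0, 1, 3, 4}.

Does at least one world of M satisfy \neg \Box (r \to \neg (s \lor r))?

No

Let φ = \neg \Box (r \to \neg (s \lor r)). Evaluate φ at each world:
  0 (successors {0, 1, 2}): φ is false.
  1 (successors {0, 1, 3, 4}): φ is false.
  2 (successors {0, 2, 4}): φ is false.
  3 (successors {2, 3, 4}): φ is false.
  4 (successors {0, 1, 4}): φ is false.
For instance, at 1:
  At 1: \Box (r \to \neg (s \lor r)) is true, so \neg \Box (r \to \neg (s \lor r)) is false.
    At 1: \Box (r \to \neg (s \lor r)) requires r \to \neg (s \lor r) at every successor {0, 1, 3, 4}.
      At 0: r \to \neg (s \lor r) is true.
      At 1: r \to \neg (s \lor r) is true.
      At 3: r \to \neg (s \lor r) is true.
      At 4: r \to \neg (s \lor r) is true.
    So \Box (r \to \neg (s \lor r)) is true at 1.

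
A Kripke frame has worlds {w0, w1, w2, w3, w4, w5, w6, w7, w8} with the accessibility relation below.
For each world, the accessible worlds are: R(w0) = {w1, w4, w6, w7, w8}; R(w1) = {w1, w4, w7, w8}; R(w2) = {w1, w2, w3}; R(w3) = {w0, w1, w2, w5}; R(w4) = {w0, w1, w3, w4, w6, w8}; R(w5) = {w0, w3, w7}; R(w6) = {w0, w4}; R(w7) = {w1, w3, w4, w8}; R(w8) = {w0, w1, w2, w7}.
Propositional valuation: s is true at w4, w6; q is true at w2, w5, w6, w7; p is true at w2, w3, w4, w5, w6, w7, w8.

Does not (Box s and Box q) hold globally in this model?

Let φ = not (Box s and Box q). Evaluate φ at each world:
  w0 (successors {w1, w4, w6, w7, w8}): φ is true.
  w1 (successors {w1, w4, w7, w8}): φ is true.
  w2 (successors {w1, w2, w3}): φ is true.
  w3 (successors {w0, w1, w2, w5}): φ is true.
  w4 (successors {w0, w1, w3, w4, w6, w8}): φ is true.
  w5 (successors {w0, w3, w7}): φ is true.
  w6 (successors {w0, w4}): φ is true.
  w7 (successors {w1, w3, w4, w8}): φ is true.
  w8 (successors {w0, w1, w2, w7}): φ is true.
For instance, at w0:
  At w0: Box s and Box q is false, so not (Box s and Box q) is true.
    At w0: Box s is false, Box q is false, so Box s and Box q is false.
      At w0: Box s requires s at every successor {w1, w4, w6, w7, w8}.
        s fails at w1, so Box s is false at w0.
      At w0: Box q requires q at every successor {w1, w4, w6, w7, w8}.
        q fails at w1, so Box q is false at w0.

Yes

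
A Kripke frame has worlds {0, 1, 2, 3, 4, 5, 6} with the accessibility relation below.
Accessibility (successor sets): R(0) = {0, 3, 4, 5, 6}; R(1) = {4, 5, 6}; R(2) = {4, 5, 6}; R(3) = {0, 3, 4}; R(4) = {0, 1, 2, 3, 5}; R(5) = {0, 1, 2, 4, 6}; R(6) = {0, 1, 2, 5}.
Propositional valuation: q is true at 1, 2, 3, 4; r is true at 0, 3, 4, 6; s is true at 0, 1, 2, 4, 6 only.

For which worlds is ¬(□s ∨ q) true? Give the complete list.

0, 6

Let φ = ¬(□s ∨ q). Evaluate φ at each world:
  0 (successors {0, 3, 4, 5, 6}): φ is true.
  1 (successors {4, 5, 6}): φ is false.
  2 (successors {4, 5, 6}): φ is false.
  3 (successors {0, 3, 4}): φ is false.
  4 (successors {0, 1, 2, 3, 5}): φ is false.
  5 (successors {0, 1, 2, 4, 6}): φ is false.
  6 (successors {0, 1, 2, 5}): φ is true.
For instance, at 5:
  At 5: □s ∨ q is true, so ¬(□s ∨ q) is false.
    At 5: □s is true, q is false, so □s ∨ q is true.
      At 5: □s requires s at every successor {0, 1, 2, 4, 6}.
        At 0: s is true.
        At 1: s is true.
        At 2: s is true.
        At 4: s is true.
        At 6: s is true.
      So □s is true at 5.
Satisfying worlds: {0, 6}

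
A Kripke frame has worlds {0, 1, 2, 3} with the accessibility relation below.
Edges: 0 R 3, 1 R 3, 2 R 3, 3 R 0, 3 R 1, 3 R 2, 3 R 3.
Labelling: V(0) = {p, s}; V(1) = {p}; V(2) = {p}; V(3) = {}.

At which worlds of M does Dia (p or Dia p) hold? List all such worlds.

0, 1, 2, 3

Recall that Dia ψ holds at a world iff ψ holds at some accessible world.
Let φ = Dia (p or Dia p). Evaluate φ at each world:
  0 (successors {3}): φ is true.
  1 (successors {3}): φ is true.
  2 (successors {3}): φ is true.
  3 (successors {0, 1, 2, 3}): φ is true.
For instance, at 2:
  At 2: Dia (p or Dia p) requires p or Dia p at some successor in {3}.
    p or Dia p holds at 3, so Dia (p or Dia p) is true at 2.
      At 3: p is false, Dia p is true, so p or Dia p is true.
Satisfying worlds: {0, 1, 2, 3}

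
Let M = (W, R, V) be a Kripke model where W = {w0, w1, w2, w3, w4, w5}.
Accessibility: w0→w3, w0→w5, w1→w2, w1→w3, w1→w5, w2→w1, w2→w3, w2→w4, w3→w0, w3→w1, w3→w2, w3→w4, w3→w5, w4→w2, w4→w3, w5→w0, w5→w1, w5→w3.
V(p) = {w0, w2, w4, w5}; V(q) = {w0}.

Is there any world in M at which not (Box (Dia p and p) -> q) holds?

Let φ = not (Box (Dia p and p) -> q). Evaluate φ at each world:
  w0 (successors {w3, w5}): φ is false.
  w1 (successors {w2, w3, w5}): φ is false.
  w2 (successors {w1, w3, w4}): φ is false.
  w3 (successors {w0, w1, w2, w4, w5}): φ is false.
  w4 (successors {w2, w3}): φ is false.
  w5 (successors {w0, w1, w3}): φ is false.
For instance, at w0:
  At w0: Box (Dia p and p) -> q is true, so not (Box (Dia p and p) -> q) is false.
    At w0: Box (Dia p and p) is false, q is true, so Box (Dia p and p) -> q is true.
      At w0: Box (Dia p and p) requires Dia p and p at every successor {w3, w5}.
        Dia p and p fails at w3, so Box (Dia p and p) is false at w0.

No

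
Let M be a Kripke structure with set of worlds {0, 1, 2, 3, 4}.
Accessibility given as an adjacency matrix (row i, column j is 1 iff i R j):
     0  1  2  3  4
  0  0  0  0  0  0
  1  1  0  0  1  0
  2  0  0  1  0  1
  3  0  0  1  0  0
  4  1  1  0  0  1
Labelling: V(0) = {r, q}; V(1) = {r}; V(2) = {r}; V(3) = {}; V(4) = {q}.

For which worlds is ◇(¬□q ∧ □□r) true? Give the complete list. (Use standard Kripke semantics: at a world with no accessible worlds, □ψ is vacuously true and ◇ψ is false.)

4

Let φ = ◇(¬□q ∧ □□r). Evaluate φ at each world:
  0 (successors ∅): φ is false.
  1 (successors {0, 3}): φ is false.
  2 (successors {2, 4}): φ is false.
  3 (successors {2}): φ is false.
  4 (successors {0, 1, 4}): φ is true.
For instance, at 2:
  At 2: ◇(¬□q ∧ □□r) requires ¬□q ∧ □□r at some successor in {2, 4}.
    At 2: ¬□q ∧ □□r is false.
    At 4: ¬□q ∧ □□r is false.
  So ◇(¬□q ∧ □□r) is false at 2.
Satisfying worlds: {4}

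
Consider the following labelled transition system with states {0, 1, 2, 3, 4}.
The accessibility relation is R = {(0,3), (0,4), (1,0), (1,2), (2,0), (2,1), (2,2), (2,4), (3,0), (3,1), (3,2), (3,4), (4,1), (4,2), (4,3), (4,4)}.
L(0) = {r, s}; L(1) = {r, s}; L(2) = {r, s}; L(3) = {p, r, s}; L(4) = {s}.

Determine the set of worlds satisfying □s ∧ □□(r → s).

0, 1, 2, 3, 4

Let φ = □s ∧ □□(r → s). Evaluate φ at each world:
  0 (successors {3, 4}): φ is true.
  1 (successors {0, 2}): φ is true.
  2 (successors {0, 1, 2, 4}): φ is true.
  3 (successors {0, 1, 2, 4}): φ is true.
  4 (successors {1, 2, 3, 4}): φ is true.
For instance, at 2:
  At 2: □s is true, □□(r → s) is true, so □s ∧ □□(r → s) is true.
    At 2: □s requires s at every successor {0, 1, 2, 4}.
      At 0: s is true.
      At 1: s is true.
      At 2: s is true.
      At 4: s is true.
    So □s is true at 2.
    At 2: □□(r → s) requires □(r → s) at every successor {0, 1, 2, 4}.
      At 0: □(r → s) is true.
      At 1: □(r → s) is true.
      At 2: □(r → s) is true.
      At 4: □(r → s) is true.
    So □□(r → s) is true at 2.
Satisfying worlds: {0, 1, 2, 3, 4}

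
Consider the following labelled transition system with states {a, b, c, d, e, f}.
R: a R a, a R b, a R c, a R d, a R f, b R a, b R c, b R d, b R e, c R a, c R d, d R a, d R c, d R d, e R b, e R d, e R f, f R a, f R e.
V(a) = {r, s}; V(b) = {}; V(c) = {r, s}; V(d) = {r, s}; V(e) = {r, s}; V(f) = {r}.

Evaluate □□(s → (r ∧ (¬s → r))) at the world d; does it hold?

Yes

At d: □□(s → (r ∧ (¬s → r))) requires □(s → (r ∧ (¬s → r))) at every successor {a, c, d}.
    At a: □(s → (r ∧ (¬s → r))) requires s → (r ∧ (¬s → r)) at every successor {a, b, c, d, f}.
      At a: s → (r ∧ (¬s → r)) is true.
      At b: s → (r ∧ (¬s → r)) is true.
      At c: s → (r ∧ (¬s → r)) is true.
      At d: s → (r ∧ (¬s → r)) is true.
      At f: s → (r ∧ (¬s → r)) is true.
    So □(s → (r ∧ (¬s → r))) is true at a.
    At c: □(s → (r ∧ (¬s → r))) requires s → (r ∧ (¬s → r)) at every successor {a, d}.
      At a: s → (r ∧ (¬s → r)) is true.
      At d: s → (r ∧ (¬s → r)) is true.
    So □(s → (r ∧ (¬s → r))) is true at c.
    At d: □(s → (r ∧ (¬s → r))) requires s → (r ∧ (¬s → r)) at every successor {a, c, d}.
      At a: s → (r ∧ (¬s → r)) is true.
      At c: s → (r ∧ (¬s → r)) is true.
      At d: s → (r ∧ (¬s → r)) is true.
    So □(s → (r ∧ (¬s → r))) is true at d.
So □□(s → (r ∧ (¬s → r))) is true at d.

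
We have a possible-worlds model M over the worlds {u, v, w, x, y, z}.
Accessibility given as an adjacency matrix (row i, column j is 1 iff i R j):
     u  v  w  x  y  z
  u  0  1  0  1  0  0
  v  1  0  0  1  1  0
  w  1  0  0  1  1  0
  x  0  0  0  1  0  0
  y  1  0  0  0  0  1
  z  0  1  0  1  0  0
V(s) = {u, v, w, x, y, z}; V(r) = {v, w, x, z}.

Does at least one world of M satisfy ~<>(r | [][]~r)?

No

Recall that []ψ holds at a world iff ψ holds at every accessible world, and <>ψ holds iff ψ holds at some accessible world.
Let φ = ~<>(r | [][]~r). Evaluate φ at each world:
  u (successors {v, x}): φ is false.
  v (successors {u, x, y}): φ is false.
  w (successors {u, x, y}): φ is false.
  x (successors {x}): φ is false.
  y (successors {u, z}): φ is false.
  z (successors {v, x}): φ is false.
For instance, at w:
  At w: <>(r | [][]~r) is true, so ~<>(r | [][]~r) is false.
    At w: <>(r | [][]~r) requires r | [][]~r at some successor in {u, x, y}.
      r | [][]~r holds at x, so <>(r | [][]~r) is true at w.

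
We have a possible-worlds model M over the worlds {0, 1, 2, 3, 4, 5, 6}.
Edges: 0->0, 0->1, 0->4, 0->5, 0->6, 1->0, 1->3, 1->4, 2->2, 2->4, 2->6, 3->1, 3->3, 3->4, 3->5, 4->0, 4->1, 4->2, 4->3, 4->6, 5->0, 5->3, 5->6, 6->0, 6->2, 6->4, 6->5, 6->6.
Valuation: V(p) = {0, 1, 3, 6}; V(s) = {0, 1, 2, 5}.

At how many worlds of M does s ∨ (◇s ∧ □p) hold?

Recall that □ψ holds at a world iff ψ holds at every accessible world, and ◇ψ holds iff ψ holds at some accessible world.
Let φ = s ∨ (◇s ∧ □p). Evaluate φ at each world:
  0 (successors {0, 1, 4, 5, 6}): φ is true.
  1 (successors {0, 3, 4}): φ is true.
  2 (successors {2, 4, 6}): φ is true.
  3 (successors {1, 3, 4, 5}): φ is false.
  4 (successors {0, 1, 2, 3, 6}): φ is false.
  5 (successors {0, 3, 6}): φ is true.
  6 (successors {0, 2, 4, 5, 6}): φ is false.
For instance, at 4:
  At 4: s is false, ◇s ∧ □p is false, so s ∨ (◇s ∧ □p) is false.
    At 4: ◇s is true, □p is false, so ◇s ∧ □p is false.
      At 4: ◇s requires s at some successor in {0, 1, 2, 3, 6}.
        s holds at 0, so ◇s is true at 4.
      At 4: □p requires p at every successor {0, 1, 2, 3, 6}.
        p fails at 2, so □p is false at 4.
Satisfying worlds: {0, 1, 2, 5}

4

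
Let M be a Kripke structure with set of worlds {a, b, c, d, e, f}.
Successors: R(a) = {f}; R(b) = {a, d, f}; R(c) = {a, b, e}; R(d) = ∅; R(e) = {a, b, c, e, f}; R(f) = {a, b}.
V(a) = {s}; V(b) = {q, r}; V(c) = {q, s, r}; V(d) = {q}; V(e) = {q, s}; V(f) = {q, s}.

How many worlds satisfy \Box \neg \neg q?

2

Recall that \Box ψ holds at a world iff ψ holds at every accessible world, and \Diamond ψ holds iff ψ holds at some accessible world.
Let φ = \Box \neg \neg q. Evaluate φ at each world:
  a (successors {f}): φ is true.
  b (successors {a, d, f}): φ is false.
  c (successors {a, b, e}): φ is false.
  d (successors ∅): φ is true.
  e (successors {a, b, c, e, f}): φ is false.
  f (successors {a, b}): φ is false.
For instance, at e:
  At e: \Box \neg \neg q requires \neg \neg q at every successor {a, b, c, e, f}.
    \neg \neg q fails at a, so \Box \neg \neg q is false at e.
Satisfying worlds: {a, d}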